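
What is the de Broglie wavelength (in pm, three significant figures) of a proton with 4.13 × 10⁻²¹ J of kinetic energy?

p = √(2mKE) = √(2 × 1.673 × 10⁻²⁷ × 4.130 × 10⁻²¹) = 3.717 × 10⁻²⁴ kg·m/s.
λ = h/p = 6.626 × 10⁻³⁴ / 3.717 × 10⁻²⁴ = 1.78 × 10⁻¹⁰ m = 178 pm.

λ = 178 pm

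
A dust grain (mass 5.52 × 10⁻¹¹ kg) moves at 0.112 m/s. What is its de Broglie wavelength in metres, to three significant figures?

λ = 1.07 × 10⁻²² m

p = mv = 5.52 × 10⁻¹¹ × 0.112 = 6.182 × 10⁻¹² kg·m/s.
λ = h/p = 6.626 × 10⁻³⁴ / 6.182 × 10⁻¹² = 1.07 × 10⁻²² m.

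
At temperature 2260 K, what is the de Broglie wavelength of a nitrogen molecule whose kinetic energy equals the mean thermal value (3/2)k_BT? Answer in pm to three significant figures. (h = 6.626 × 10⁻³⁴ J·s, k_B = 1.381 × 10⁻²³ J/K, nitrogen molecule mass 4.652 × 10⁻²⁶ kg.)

λ = 10.0 pm

KE = (3/2)k_BT = 1.5 × 1.381 × 10⁻²³ × 2260 = 4.682 × 10⁻²⁰ J.
p = √(2mKE) = √(2 × 4.652 × 10⁻²⁶ × 4.682 × 10⁻²⁰) = 6.600 × 10⁻²³ kg·m/s.
λ = h/p = 1.00 × 10⁻¹¹ m = 10.0 pm.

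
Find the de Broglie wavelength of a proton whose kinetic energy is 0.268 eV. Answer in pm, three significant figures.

λ = 55.3 pm

KE = 0.268 eV = 4.293 × 10⁻²⁰ J.
p = √(2mKE) = √(2 × 1.673 × 10⁻²⁷ × 4.293 × 10⁻²⁰) = 1.199 × 10⁻²³ kg·m/s.
λ = h/p = 6.626 × 10⁻³⁴ / 1.199 × 10⁻²³ = 5.53 × 10⁻¹¹ m = 55.3 pm.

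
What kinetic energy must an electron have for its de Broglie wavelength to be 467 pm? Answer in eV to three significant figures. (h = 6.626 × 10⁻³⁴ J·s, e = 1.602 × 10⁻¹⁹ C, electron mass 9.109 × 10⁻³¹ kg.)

KE = 6.90 eV

p = h/λ = 6.626 × 10⁻³⁴ / 4.670 × 10⁻¹⁰ = 1.419 × 10⁻²⁴ kg·m/s.
KE = p²/(2m) = (1.419 × 10⁻²⁴)² / (2 × 9.109 × 10⁻³¹) = 1.105 × 10⁻¹⁸ J = 6.90 eV.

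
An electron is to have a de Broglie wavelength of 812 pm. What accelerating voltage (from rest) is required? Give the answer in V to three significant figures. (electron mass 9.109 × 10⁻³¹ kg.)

V = 2.28 V

p = h/λ = 6.626 × 10⁻³⁴ / 8.120 × 10⁻¹⁰ = 8.160 × 10⁻²⁵ kg·m/s.
KE = p²/(2m) = 3.655 × 10⁻¹⁹ J.
V = KE/e = 3.655 × 10⁻¹⁹ / (1.602 × 10⁻¹⁹) = 2.28 V.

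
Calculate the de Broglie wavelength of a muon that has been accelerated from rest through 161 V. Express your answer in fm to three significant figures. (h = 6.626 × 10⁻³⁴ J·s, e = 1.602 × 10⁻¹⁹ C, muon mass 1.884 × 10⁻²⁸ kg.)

KE = eV = 1.602 × 10⁻¹⁹ × 161.0 = 2.579 × 10⁻¹⁷ J.
p = √(2mKE) = √(2 × 1.884 × 10⁻²⁸ × 2.579 × 10⁻¹⁷) = 9.858 × 10⁻²³ kg·m/s.
λ = h/p = 6.626 × 10⁻³⁴ / 9.858 × 10⁻²³ = 6.72 × 10⁻¹² m = 6720 fm.

λ = 6720 fm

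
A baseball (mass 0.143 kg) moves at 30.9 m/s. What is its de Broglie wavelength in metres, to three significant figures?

λ = 1.50 × 10⁻³⁴ m

p = mv = 0.143 × 30.9 = 4.419 kg·m/s.
λ = h/p = 6.626 × 10⁻³⁴ / 4.419 = 1.50 × 10⁻³⁴ m.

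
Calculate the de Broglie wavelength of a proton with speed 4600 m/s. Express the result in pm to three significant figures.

λ = 86.1 pm

p = mv = 1.673 × 10⁻²⁷ × 4600 = 7.696 × 10⁻²⁴ kg·m/s.
λ = h/p = 6.626 × 10⁻³⁴ / 7.696 × 10⁻²⁴ = 8.61 × 10⁻¹¹ m = 86.1 pm.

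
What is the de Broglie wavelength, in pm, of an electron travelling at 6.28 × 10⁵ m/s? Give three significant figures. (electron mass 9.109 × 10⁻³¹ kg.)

p = mv = 9.109 × 10⁻³¹ × 6.28 × 10⁵ = 5.720 × 10⁻²⁵ kg·m/s.
λ = h/p = 6.626 × 10⁻³⁴ / 5.720 × 10⁻²⁵ = 1.16 × 10⁻⁹ m = 1160 pm.

λ = 1160 pm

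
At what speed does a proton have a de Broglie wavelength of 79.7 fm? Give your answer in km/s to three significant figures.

v = 4970 km/s

p = h/λ = 6.626 × 10⁻³⁴ / 7.970 × 10⁻¹⁴ = 8.314 × 10⁻²¹ kg·m/s.
v = p/m = 8.314 × 10⁻²¹ / 1.673 × 10⁻²⁷ = 4.97 × 10⁶ m/s = 4970 km/s.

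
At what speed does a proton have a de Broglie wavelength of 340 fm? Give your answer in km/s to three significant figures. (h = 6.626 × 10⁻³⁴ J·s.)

v = 1160 km/s

p = h/λ = 6.626 × 10⁻³⁴ / 3.400 × 10⁻¹³ = 1.949 × 10⁻²¹ kg·m/s.
v = p/m = 1.949 × 10⁻²¹ / 1.673 × 10⁻²⁷ = 1.16 × 10⁶ m/s = 1160 km/s.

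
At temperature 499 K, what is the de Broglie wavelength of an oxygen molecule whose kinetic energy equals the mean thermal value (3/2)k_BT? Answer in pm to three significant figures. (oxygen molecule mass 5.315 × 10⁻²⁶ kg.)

KE = (3/2)k_BT = 1.5 × 1.381 × 10⁻²³ × 499 = 1.034 × 10⁻²⁰ J.
p = √(2mKE) = √(2 × 5.315 × 10⁻²⁶ × 1.034 × 10⁻²⁰) = 3.315 × 10⁻²³ kg·m/s.
λ = h/p = 2.00 × 10⁻¹¹ m = 20.0 pm.

λ = 20.0 pm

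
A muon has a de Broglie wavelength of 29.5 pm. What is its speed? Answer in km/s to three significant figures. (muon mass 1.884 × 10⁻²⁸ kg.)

p = h/λ = 6.626 × 10⁻³⁴ / 2.950 × 10⁻¹¹ = 2.246 × 10⁻²³ kg·m/s.
v = p/m = 2.246 × 10⁻²³ / 1.884 × 10⁻²⁸ = 1.19 × 10⁵ m/s = 119 km/s.

v = 119 km/s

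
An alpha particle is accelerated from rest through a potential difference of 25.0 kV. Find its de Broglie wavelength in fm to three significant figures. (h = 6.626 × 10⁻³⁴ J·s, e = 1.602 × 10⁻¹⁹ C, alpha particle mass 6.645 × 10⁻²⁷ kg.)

KE = 2eV = 2 × 1.602 × 10⁻¹⁹ × 2.500 × 10⁴ = 8.010 × 10⁻¹⁵ J.
p = √(2mKE) = √(2 × 6.645 × 10⁻²⁷ × 8.010 × 10⁻¹⁵) = 1.032 × 10⁻²⁰ kg·m/s.
λ = h/p = 6.626 × 10⁻³⁴ / 1.032 × 10⁻²⁰ = 6.42 × 10⁻¹⁴ m = 64.2 fm.

λ = 64.2 fm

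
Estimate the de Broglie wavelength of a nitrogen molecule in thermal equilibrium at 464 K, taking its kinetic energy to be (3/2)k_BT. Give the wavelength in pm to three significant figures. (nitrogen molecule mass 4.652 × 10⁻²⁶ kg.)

KE = (3/2)k_BT = 1.5 × 1.381 × 10⁻²³ × 464 = 9.612 × 10⁻²¹ J.
p = √(2mKE) = √(2 × 4.652 × 10⁻²⁶ × 9.612 × 10⁻²¹) = 2.990 × 10⁻²³ kg·m/s.
λ = h/p = 2.22 × 10⁻¹¹ m = 22.2 pm.

λ = 22.2 pm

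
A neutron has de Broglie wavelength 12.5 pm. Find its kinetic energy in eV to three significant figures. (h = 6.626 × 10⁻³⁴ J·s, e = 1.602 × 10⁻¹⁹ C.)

KE = 5.24 eV

p = h/λ = 6.626 × 10⁻³⁴ / 1.250 × 10⁻¹¹ = 5.301 × 10⁻²³ kg·m/s.
KE = p²/(2m) = (5.301 × 10⁻²³)² / (2 × 1.675 × 10⁻²⁷) = 8.388 × 10⁻¹⁹ J = 5.24 eV.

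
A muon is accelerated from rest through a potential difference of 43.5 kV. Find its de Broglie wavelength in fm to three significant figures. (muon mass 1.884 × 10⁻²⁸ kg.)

KE = eV = 1.602 × 10⁻¹⁹ × 4.350 × 10⁴ = 6.969 × 10⁻¹⁵ J.
p = √(2mKE) = √(2 × 1.884 × 10⁻²⁸ × 6.969 × 10⁻¹⁵) = 1.620 × 10⁻²¹ kg·m/s.
λ = h/p = 6.626 × 10⁻³⁴ / 1.620 × 10⁻²¹ = 4.09 × 10⁻¹³ m = 409 fm.

λ = 409 fm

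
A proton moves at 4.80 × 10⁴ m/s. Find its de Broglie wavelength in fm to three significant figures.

p = mv = 1.673 × 10⁻²⁷ × 4.80 × 10⁴ = 8.030 × 10⁻²³ kg·m/s.
λ = h/p = 6.626 × 10⁻³⁴ / 8.030 × 10⁻²³ = 8.25 × 10⁻¹² m = 8250 fm.

λ = 8250 fm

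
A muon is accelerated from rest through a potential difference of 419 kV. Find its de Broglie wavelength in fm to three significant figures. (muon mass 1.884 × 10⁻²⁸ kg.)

KE = eV = 1.602 × 10⁻¹⁹ × 4.190 × 10⁵ = 6.712 × 10⁻¹⁴ J.
p = √(2mKE) = √(2 × 1.884 × 10⁻²⁸ × 6.712 × 10⁻¹⁴) = 5.029 × 10⁻²¹ kg·m/s.
λ = h/p = 6.626 × 10⁻³⁴ / 5.029 × 10⁻²¹ = 1.32 × 10⁻¹³ m = 132 fm.

λ = 132 fm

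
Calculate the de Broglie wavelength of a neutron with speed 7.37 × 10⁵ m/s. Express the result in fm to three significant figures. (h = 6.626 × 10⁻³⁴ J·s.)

p = mv = 1.675 × 10⁻²⁷ × 7.37 × 10⁵ = 1.234 × 10⁻²¹ kg·m/s.
λ = h/p = 6.626 × 10⁻³⁴ / 1.234 × 10⁻²¹ = 5.37 × 10⁻¹³ m = 537 fm.

λ = 537 fm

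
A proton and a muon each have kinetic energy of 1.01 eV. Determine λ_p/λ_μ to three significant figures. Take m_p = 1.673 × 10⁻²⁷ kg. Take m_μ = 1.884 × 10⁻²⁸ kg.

At fixed KE, p = √(2mKE) so λ = h/p ∝ 1/√m.
λ_p/λ_μ = √(m_μ/m_p) = √(1.884 × 10⁻²⁸/1.673 × 10⁻²⁷) = √(0.1126) = 0.336.

λ_p/λ_μ = 0.336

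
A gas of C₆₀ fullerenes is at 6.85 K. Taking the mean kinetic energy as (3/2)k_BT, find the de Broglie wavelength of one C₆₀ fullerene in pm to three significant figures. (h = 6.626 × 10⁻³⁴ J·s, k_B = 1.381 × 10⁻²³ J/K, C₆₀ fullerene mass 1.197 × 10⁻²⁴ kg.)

KE = (3/2)k_BT = 1.5 × 1.381 × 10⁻²³ × 6.85 = 1.419 × 10⁻²² J.
p = √(2mKE) = √(2 × 1.197 × 10⁻²⁴ × 1.419 × 10⁻²²) = 1.843 × 10⁻²³ kg·m/s.
λ = h/p = 3.60 × 10⁻¹¹ m = 36.0 pm.

λ = 36.0 pm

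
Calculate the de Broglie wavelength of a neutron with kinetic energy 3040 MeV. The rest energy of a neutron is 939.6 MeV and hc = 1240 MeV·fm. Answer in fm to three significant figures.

Total energy E = KE + m₀c² = 3040 + 939.6 = 3979.6 MeV.
(pc)² = E² − (m₀c²)² = (3979.6)² − (939.6)² = 1.495 × 10⁷ MeV², so pc = 3867 MeV.
λ = hc/(pc) = 1240 MeV·fm / 3867 MeV = 0.321 fm.

λ = 0.321 fm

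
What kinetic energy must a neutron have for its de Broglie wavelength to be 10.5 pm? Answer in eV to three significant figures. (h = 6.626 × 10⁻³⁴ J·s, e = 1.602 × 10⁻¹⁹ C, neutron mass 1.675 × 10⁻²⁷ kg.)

p = h/λ = 6.626 × 10⁻³⁴ / 1.050 × 10⁻¹¹ = 6.310 × 10⁻²³ kg·m/s.
KE = p²/(2m) = (6.310 × 10⁻²³)² / (2 × 1.675 × 10⁻²⁷) = 1.189 × 10⁻¹⁸ J = 7.42 eV.

KE = 7.42 eV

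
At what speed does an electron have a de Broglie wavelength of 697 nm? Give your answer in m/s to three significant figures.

v = 1040 m/s

p = h/λ = 6.626 × 10⁻³⁴ / 6.970 × 10⁻⁷ = 9.506 × 10⁻²⁸ kg·m/s.
v = p/m = 9.506 × 10⁻²⁸ / 9.109 × 10⁻³¹ = 1.04 × 10³ m/s = 1040 m/s.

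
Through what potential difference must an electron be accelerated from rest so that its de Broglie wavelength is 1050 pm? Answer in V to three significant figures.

p = h/λ = 6.626 × 10⁻³⁴ / 1.050 × 10⁻⁹ = 6.310 × 10⁻²⁵ kg·m/s.
KE = p²/(2m) = 2.186 × 10⁻¹⁹ J.
V = KE/e = 2.186 × 10⁻¹⁹ / (1.602 × 10⁻¹⁹) = 1.36 V.

V = 1.36 V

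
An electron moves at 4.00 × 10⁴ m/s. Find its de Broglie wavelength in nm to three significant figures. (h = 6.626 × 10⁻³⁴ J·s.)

p = mv = 9.109 × 10⁻³¹ × 4.00 × 10⁴ = 3.644 × 10⁻²⁶ kg·m/s.
λ = h/p = 6.626 × 10⁻³⁴ / 3.644 × 10⁻²⁶ = 1.82 × 10⁻⁸ m = 18.2 nm.

λ = 18.2 nm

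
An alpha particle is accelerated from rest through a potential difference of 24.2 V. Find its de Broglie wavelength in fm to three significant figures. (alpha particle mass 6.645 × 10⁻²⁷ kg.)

KE = 2eV = 2 × 1.602 × 10⁻¹⁹ × 24.20 = 7.754 × 10⁻¹⁸ J.
p = √(2mKE) = √(2 × 6.645 × 10⁻²⁷ × 7.754 × 10⁻¹⁸) = 3.210 × 10⁻²² kg·m/s.
λ = h/p = 6.626 × 10⁻³⁴ / 3.210 × 10⁻²² = 2.06 × 10⁻¹² m = 2060 fm.

λ = 2060 fm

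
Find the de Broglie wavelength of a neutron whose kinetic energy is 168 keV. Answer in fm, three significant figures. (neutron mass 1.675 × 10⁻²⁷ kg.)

λ = 69.8 fm

KE = 168 keV = 2.691 × 10⁻¹⁴ J.
p = √(2mKE) = √(2 × 1.675 × 10⁻²⁷ × 2.691 × 10⁻¹⁴) = 9.495 × 10⁻²¹ kg·m/s.
λ = h/p = 6.626 × 10⁻³⁴ / 9.495 × 10⁻²¹ = 6.98 × 10⁻¹⁴ m = 69.8 fm.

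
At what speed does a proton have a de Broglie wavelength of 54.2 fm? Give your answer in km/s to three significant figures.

v = 7310 km/s

p = h/λ = 6.626 × 10⁻³⁴ / 5.420 × 10⁻¹⁴ = 1.223 × 10⁻²⁰ kg·m/s.
v = p/m = 1.223 × 10⁻²⁰ / 1.673 × 10⁻²⁷ = 7.31 × 10⁶ m/s = 7310 km/s.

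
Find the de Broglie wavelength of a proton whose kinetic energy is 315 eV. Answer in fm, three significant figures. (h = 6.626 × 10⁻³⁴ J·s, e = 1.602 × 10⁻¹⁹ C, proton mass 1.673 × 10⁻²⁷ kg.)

λ = 1610 fm

KE = 315 eV = 5.046 × 10⁻¹⁷ J.
p = √(2mKE) = √(2 × 1.673 × 10⁻²⁷ × 5.046 × 10⁻¹⁷) = 4.109 × 10⁻²² kg·m/s.
λ = h/p = 6.626 × 10⁻³⁴ / 4.109 × 10⁻²² = 1.61 × 10⁻¹² m = 1610 fm.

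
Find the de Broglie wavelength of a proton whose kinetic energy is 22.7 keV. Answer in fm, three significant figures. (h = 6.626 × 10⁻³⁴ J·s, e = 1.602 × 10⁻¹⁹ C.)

λ = 190 fm

KE = 22.7 keV = 3.637 × 10⁻¹⁵ J.
p = √(2mKE) = √(2 × 1.673 × 10⁻²⁷ × 3.637 × 10⁻¹⁵) = 3.488 × 10⁻²¹ kg·m/s.
λ = h/p = 6.626 × 10⁻³⁴ / 3.488 × 10⁻²¹ = 1.90 × 10⁻¹³ m = 190 fm.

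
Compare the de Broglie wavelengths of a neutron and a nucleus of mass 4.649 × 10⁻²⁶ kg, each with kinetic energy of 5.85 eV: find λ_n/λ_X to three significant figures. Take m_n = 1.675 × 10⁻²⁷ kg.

λ_n/λ_X = 5.27

At fixed KE, p = √(2mKE) so λ = h/p ∝ 1/√m.
λ_n/λ_X = √(m_X/m_n) = √(4.649 × 10⁻²⁶/1.675 × 10⁻²⁷) = √(27.76) = 5.27.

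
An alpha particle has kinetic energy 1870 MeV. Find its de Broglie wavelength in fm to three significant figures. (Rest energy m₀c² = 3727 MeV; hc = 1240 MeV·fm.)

λ = 0.297 fm

Total energy E = KE + m₀c² = 1870 + 3727 = 5597 MeV.
(pc)² = E² − (m₀c²)² = (5597)² − (3727)² = 1.744 × 10⁷ MeV², so pc = 4176 MeV.
λ = hc/(pc) = 1240 MeV·fm / 4176 MeV = 0.297 fm.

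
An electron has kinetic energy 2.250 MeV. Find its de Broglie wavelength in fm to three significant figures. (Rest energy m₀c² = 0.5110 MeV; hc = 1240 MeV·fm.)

λ = 457 fm

Total energy E = KE + m₀c² = 2.250 + 0.5110 = 2.7610 MeV.
(pc)² = E² − (m₀c²)² = (2.7610)² − (0.5110)² = 7.362 MeV², so pc = 2.713 MeV.
λ = hc/(pc) = 1240 MeV·fm / 2.713 MeV = 457 fm.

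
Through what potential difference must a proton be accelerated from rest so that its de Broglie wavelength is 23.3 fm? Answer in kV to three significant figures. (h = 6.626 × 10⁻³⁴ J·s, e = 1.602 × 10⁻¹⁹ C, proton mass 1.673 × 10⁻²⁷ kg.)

V = 1510 kV

p = h/λ = 6.626 × 10⁻³⁴ / 2.330 × 10⁻¹⁴ = 2.844 × 10⁻²⁰ kg·m/s.
KE = p²/(2m) = 2.417 × 10⁻¹³ J.
V = KE/e = 2.417 × 10⁻¹³ / (1.602 × 10⁻¹⁹) = 1510 kV.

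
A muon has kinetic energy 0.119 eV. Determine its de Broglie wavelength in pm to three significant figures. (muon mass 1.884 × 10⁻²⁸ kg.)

λ = 247 pm

KE = 0.119 eV = 1.906 × 10⁻²⁰ J.
p = √(2mKE) = √(2 × 1.884 × 10⁻²⁸ × 1.906 × 10⁻²⁰) = 2.680 × 10⁻²⁴ kg·m/s.
λ = h/p = 6.626 × 10⁻³⁴ / 2.680 × 10⁻²⁴ = 2.47 × 10⁻¹⁰ m = 247 pm.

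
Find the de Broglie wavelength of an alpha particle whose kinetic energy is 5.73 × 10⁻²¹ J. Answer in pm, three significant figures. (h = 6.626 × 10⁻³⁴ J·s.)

λ = 75.9 pm

p = √(2mKE) = √(2 × 6.645 × 10⁻²⁷ × 5.730 × 10⁻²¹) = 8.726 × 10⁻²⁴ kg·m/s.
λ = h/p = 6.626 × 10⁻³⁴ / 8.726 × 10⁻²⁴ = 7.59 × 10⁻¹¹ m = 75.9 pm.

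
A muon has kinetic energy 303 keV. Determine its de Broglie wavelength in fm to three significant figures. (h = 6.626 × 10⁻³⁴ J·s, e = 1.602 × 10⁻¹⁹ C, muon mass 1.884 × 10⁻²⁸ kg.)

KE = 303 keV = 4.854 × 10⁻¹⁴ J.
p = √(2mKE) = √(2 × 1.884 × 10⁻²⁸ × 4.854 × 10⁻¹⁴) = 4.277 × 10⁻²¹ kg·m/s.
λ = h/p = 6.626 × 10⁻³⁴ / 4.277 × 10⁻²¹ = 1.55 × 10⁻¹³ m = 155 fm.

λ = 155 fm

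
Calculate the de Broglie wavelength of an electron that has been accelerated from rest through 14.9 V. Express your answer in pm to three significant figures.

λ = 318 pm

KE = eV = 1.602 × 10⁻¹⁹ × 14.90 = 2.387 × 10⁻¹⁸ J.
p = √(2mKE) = √(2 × 9.109 × 10⁻³¹ × 2.387 × 10⁻¹⁸) = 2.085 × 10⁻²⁴ kg·m/s.
λ = h/p = 6.626 × 10⁻³⁴ / 2.085 × 10⁻²⁴ = 3.18 × 10⁻¹⁰ m = 318 pm.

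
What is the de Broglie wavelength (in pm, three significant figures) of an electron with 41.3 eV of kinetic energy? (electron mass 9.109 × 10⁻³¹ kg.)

KE = 41.3 eV = 6.616 × 10⁻¹⁸ J.
p = √(2mKE) = √(2 × 9.109 × 10⁻³¹ × 6.616 × 10⁻¹⁸) = 3.472 × 10⁻²⁴ kg·m/s.
λ = h/p = 6.626 × 10⁻³⁴ / 3.472 × 10⁻²⁴ = 1.91 × 10⁻¹⁰ m = 191 pm.

λ = 191 pm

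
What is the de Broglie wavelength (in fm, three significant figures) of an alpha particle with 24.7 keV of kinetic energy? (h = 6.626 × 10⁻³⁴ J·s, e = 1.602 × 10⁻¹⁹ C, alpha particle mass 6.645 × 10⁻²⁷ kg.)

λ = 91.4 fm

KE = 24.7 keV = 3.957 × 10⁻¹⁵ J.
p = √(2mKE) = √(2 × 6.645 × 10⁻²⁷ × 3.957 × 10⁻¹⁵) = 7.252 × 10⁻²¹ kg·m/s.
λ = h/p = 6.626 × 10⁻³⁴ / 7.252 × 10⁻²¹ = 9.14 × 10⁻¹⁴ m = 91.4 fm.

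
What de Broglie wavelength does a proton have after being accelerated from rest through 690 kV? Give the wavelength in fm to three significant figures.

KE = eV = 1.602 × 10⁻¹⁹ × 6.900 × 10⁵ = 1.105 × 10⁻¹³ J.
p = √(2mKE) = √(2 × 1.673 × 10⁻²⁷ × 1.105 × 10⁻¹³) = 1.923 × 10⁻²⁰ kg·m/s.
λ = h/p = 6.626 × 10⁻³⁴ / 1.923 × 10⁻²⁰ = 3.45 × 10⁻¹⁴ m = 34.5 fm.

λ = 34.5 fm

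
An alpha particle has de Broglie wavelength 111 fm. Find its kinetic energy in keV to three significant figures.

p = h/λ = 6.626 × 10⁻³⁴ / 1.110 × 10⁻¹³ = 5.969 × 10⁻²¹ kg·m/s.
KE = p²/(2m) = (5.969 × 10⁻²¹)² / (2 × 6.645 × 10⁻²⁷) = 2.681 × 10⁻¹⁵ J = 16.7 keV.

KE = 16.7 keV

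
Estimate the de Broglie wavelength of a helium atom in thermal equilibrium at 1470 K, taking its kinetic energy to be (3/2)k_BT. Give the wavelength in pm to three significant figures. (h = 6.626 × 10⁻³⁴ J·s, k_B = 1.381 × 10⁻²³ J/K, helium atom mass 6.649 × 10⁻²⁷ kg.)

λ = 32.9 pm

KE = (3/2)k_BT = 1.5 × 1.381 × 10⁻²³ × 1470 = 3.045 × 10⁻²⁰ J.
p = √(2mKE) = √(2 × 6.649 × 10⁻²⁷ × 3.045 × 10⁻²⁰) = 2.012 × 10⁻²³ kg·m/s.
λ = h/p = 3.29 × 10⁻¹¹ m = 32.9 pm.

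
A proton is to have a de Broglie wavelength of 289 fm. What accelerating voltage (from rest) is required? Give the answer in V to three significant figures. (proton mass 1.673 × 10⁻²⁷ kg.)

p = h/λ = 6.626 × 10⁻³⁴ / 2.890 × 10⁻¹³ = 2.293 × 10⁻²¹ kg·m/s.
KE = p²/(2m) = 1.571 × 10⁻¹⁵ J.
V = KE/e = 1.571 × 10⁻¹⁵ / (1.602 × 10⁻¹⁹) = 9810 V.

V = 9810 V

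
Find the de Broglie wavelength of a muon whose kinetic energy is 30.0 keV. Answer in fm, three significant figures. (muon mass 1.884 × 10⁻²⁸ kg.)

λ = 492 fm

KE = 30.0 keV = 4.806 × 10⁻¹⁵ J.
p = √(2mKE) = √(2 × 1.884 × 10⁻²⁸ × 4.806 × 10⁻¹⁵) = 1.346 × 10⁻²¹ kg·m/s.
λ = h/p = 6.626 × 10⁻³⁴ / 1.346 × 10⁻²¹ = 4.92 × 10⁻¹³ m = 492 fm.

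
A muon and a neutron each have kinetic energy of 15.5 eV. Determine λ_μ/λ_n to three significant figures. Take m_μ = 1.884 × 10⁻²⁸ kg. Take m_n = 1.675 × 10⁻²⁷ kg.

λ_μ/λ_n = 2.98

At fixed KE, p = √(2mKE) so λ = h/p ∝ 1/√m.
λ_μ/λ_n = √(m_n/m_μ) = √(1.675 × 10⁻²⁷/1.884 × 10⁻²⁸) = √(8.891) = 2.98.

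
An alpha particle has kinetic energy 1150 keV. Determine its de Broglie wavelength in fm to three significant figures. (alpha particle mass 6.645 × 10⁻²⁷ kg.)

λ = 13.4 fm

KE = 1150 keV = 1.842 × 10⁻¹³ J.
p = √(2mKE) = √(2 × 6.645 × 10⁻²⁷ × 1.842 × 10⁻¹³) = 4.948 × 10⁻²⁰ kg·m/s.
λ = h/p = 6.626 × 10⁻³⁴ / 4.948 × 10⁻²⁰ = 1.34 × 10⁻¹⁴ m = 13.4 fm.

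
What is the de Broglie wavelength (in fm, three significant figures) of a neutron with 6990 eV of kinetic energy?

λ = 342 fm

KE = 6990 eV = 1.120 × 10⁻¹⁵ J.
p = √(2mKE) = √(2 × 1.675 × 10⁻²⁷ × 1.120 × 10⁻¹⁵) = 1.937 × 10⁻²¹ kg·m/s.
λ = h/p = 6.626 × 10⁻³⁴ / 1.937 × 10⁻²¹ = 3.42 × 10⁻¹³ m = 342 fm.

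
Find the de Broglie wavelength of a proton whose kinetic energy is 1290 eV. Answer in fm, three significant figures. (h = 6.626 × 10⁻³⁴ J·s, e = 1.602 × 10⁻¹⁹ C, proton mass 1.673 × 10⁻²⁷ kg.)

λ = 797 fm

KE = 1290 eV = 2.067 × 10⁻¹⁶ J.
p = √(2mKE) = √(2 × 1.673 × 10⁻²⁷ × 2.067 × 10⁻¹⁶) = 8.316 × 10⁻²² kg·m/s.
λ = h/p = 6.626 × 10⁻³⁴ / 8.316 × 10⁻²² = 7.97 × 10⁻¹³ m = 797 fm.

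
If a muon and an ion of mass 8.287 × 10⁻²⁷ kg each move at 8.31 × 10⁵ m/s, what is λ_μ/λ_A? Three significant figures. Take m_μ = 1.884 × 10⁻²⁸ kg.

At fixed v, p = mv so λ = h/(mv) ∝ 1/m.
λ_μ/λ_A = m_A/m_μ = 8.287 × 10⁻²⁷/1.884 × 10⁻²⁸ = 44.0.

λ_μ/λ_A = 44.0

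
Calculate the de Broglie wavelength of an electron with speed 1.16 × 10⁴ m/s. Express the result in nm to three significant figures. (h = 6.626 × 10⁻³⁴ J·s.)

p = mv = 9.109 × 10⁻³¹ × 1.16 × 10⁴ = 1.057 × 10⁻²⁶ kg·m/s.
λ = h/p = 6.626 × 10⁻³⁴ / 1.057 × 10⁻²⁶ = 6.27 × 10⁻⁸ m = 62.7 nm.

λ = 62.7 nm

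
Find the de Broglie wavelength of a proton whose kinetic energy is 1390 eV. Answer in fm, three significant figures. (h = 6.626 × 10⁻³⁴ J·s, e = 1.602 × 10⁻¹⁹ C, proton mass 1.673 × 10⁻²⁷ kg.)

KE = 1390 eV = 2.227 × 10⁻¹⁶ J.
p = √(2mKE) = √(2 × 1.673 × 10⁻²⁷ × 2.227 × 10⁻¹⁶) = 8.632 × 10⁻²² kg·m/s.
λ = h/p = 6.626 × 10⁻³⁴ / 8.632 × 10⁻²² = 7.68 × 10⁻¹³ m = 768 fm.

λ = 768 fm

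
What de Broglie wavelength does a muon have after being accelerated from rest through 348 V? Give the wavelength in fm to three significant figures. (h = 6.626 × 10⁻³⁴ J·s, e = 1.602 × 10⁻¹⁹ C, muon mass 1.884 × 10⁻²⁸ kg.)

λ = 4570 fm

KE = eV = 1.602 × 10⁻¹⁹ × 348.0 = 5.575 × 10⁻¹⁷ J.
p = √(2mKE) = √(2 × 1.884 × 10⁻²⁸ × 5.575 × 10⁻¹⁷) = 1.449 × 10⁻²² kg·m/s.
λ = h/p = 6.626 × 10⁻³⁴ / 1.449 × 10⁻²² = 4.57 × 10⁻¹² m = 4570 fm.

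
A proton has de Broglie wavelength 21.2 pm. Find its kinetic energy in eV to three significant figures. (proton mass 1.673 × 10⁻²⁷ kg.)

KE = 1.82 eV

p = h/λ = 6.626 × 10⁻³⁴ / 2.120 × 10⁻¹¹ = 3.125 × 10⁻²³ kg·m/s.
KE = p²/(2m) = (3.125 × 10⁻²³)² / (2 × 1.673 × 10⁻²⁷) = 2.919 × 10⁻¹⁹ J = 1.82 eV.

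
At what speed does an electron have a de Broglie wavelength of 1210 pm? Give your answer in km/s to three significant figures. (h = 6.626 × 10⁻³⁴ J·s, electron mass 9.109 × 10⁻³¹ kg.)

p = h/λ = 6.626 × 10⁻³⁴ / 1.210 × 10⁻⁹ = 5.476 × 10⁻²⁵ kg·m/s.
v = p/m = 5.476 × 10⁻²⁵ / 9.109 × 10⁻³¹ = 6.01 × 10⁵ m/s = 601 km/s.

v = 601 km/s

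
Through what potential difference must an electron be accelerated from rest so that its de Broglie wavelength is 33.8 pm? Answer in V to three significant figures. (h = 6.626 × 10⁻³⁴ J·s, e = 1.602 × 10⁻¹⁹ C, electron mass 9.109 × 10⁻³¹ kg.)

p = h/λ = 6.626 × 10⁻³⁴ / 3.380 × 10⁻¹¹ = 1.960 × 10⁻²³ kg·m/s.
KE = p²/(2m) = 2.109 × 10⁻¹⁶ J.
V = KE/e = 2.109 × 10⁻¹⁶ / (1.602 × 10⁻¹⁹) = 1320 V.

V = 1320 V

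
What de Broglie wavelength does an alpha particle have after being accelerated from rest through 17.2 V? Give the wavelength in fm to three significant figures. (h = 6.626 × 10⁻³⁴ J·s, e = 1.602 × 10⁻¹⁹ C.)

KE = 2eV = 2 × 1.602 × 10⁻¹⁹ × 17.20 = 5.511 × 10⁻¹⁸ J.
p = √(2mKE) = √(2 × 6.645 × 10⁻²⁷ × 5.511 × 10⁻¹⁸) = 2.706 × 10⁻²² kg·m/s.
λ = h/p = 6.626 × 10⁻³⁴ / 2.706 × 10⁻²² = 2.45 × 10⁻¹² m = 2450 fm.

λ = 2450 fm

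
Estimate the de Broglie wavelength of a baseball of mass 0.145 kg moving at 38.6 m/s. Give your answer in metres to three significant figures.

p = mv = 0.145 × 38.6 = 5.597 kg·m/s.
λ = h/p = 6.626 × 10⁻³⁴ / 5.597 = 1.18 × 10⁻³⁴ m.

λ = 1.18 × 10⁻³⁴ m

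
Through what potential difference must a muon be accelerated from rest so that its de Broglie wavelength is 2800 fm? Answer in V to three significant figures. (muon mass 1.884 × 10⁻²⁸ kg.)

V = 928 V

p = h/λ = 6.626 × 10⁻³⁴ / 2.800 × 10⁻¹² = 2.366 × 10⁻²² kg·m/s.
KE = p²/(2m) = 1.486 × 10⁻¹⁶ J.
V = KE/e = 1.486 × 10⁻¹⁶ / (1.602 × 10⁻¹⁹) = 928 V.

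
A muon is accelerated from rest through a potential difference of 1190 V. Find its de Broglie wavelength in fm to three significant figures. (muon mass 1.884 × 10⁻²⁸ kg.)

λ = 2470 fm

KE = eV = 1.602 × 10⁻¹⁹ × 1190 = 1.906 × 10⁻¹⁶ J.
p = √(2mKE) = √(2 × 1.884 × 10⁻²⁸ × 1.906 × 10⁻¹⁶) = 2.680 × 10⁻²² kg·m/s.
λ = h/p = 6.626 × 10⁻³⁴ / 2.680 × 10⁻²² = 2.47 × 10⁻¹² m = 2470 fm.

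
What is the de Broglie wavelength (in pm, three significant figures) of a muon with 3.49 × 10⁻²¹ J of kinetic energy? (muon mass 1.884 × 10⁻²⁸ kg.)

p = √(2mKE) = √(2 × 1.884 × 10⁻²⁸ × 3.490 × 10⁻²¹) = 1.147 × 10⁻²⁴ kg·m/s.
λ = h/p = 6.626 × 10⁻³⁴ / 1.147 × 10⁻²⁴ = 5.78 × 10⁻¹⁰ m = 578 pm.

λ = 578 pm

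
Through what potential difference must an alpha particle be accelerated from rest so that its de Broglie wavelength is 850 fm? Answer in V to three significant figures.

p = h/λ = 6.626 × 10⁻³⁴ / 8.500 × 10⁻¹³ = 7.795 × 10⁻²² kg·m/s.
KE = p²/(2m) = 4.572 × 10⁻¹⁷ J.
V = KE/2e = 4.572 × 10⁻¹⁷ / (2 × 1.602 × 10⁻¹⁹) = 143 V.

V = 143 V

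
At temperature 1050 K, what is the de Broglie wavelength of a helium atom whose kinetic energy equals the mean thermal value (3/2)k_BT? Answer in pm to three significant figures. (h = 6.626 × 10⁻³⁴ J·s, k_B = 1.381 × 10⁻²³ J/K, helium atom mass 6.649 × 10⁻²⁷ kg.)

λ = 39.0 pm

KE = (3/2)k_BT = 1.5 × 1.381 × 10⁻²³ × 1050 = 2.175 × 10⁻²⁰ J.
p = √(2mKE) = √(2 × 6.649 × 10⁻²⁷ × 2.175 × 10⁻²⁰) = 1.701 × 10⁻²³ kg·m/s.
λ = h/p = 3.90 × 10⁻¹¹ m = 39.0 pm.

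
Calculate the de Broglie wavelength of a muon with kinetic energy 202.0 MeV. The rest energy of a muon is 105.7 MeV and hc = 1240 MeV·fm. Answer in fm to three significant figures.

λ = 4.29 fm

Total energy E = KE + m₀c² = 202.0 + 105.7 = 307.7 MeV.
(pc)² = E² − (m₀c²)² = (307.7)² − (105.7)² = 8.351 × 10⁴ MeV², so pc = 289.0 MeV.
λ = hc/(pc) = 1240 MeV·fm / 289.0 MeV = 4.29 fm.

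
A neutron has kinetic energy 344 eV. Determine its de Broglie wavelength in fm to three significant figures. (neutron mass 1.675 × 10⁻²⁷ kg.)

KE = 344 eV = 5.511 × 10⁻¹⁷ J.
p = √(2mKE) = √(2 × 1.675 × 10⁻²⁷ × 5.511 × 10⁻¹⁷) = 4.297 × 10⁻²² kg·m/s.
λ = h/p = 6.626 × 10⁻³⁴ / 4.297 × 10⁻²² = 1.54 × 10⁻¹² m = 1540 fm.

λ = 1540 fm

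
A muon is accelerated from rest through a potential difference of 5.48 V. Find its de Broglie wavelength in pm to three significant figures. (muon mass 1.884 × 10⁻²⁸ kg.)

KE = eV = 1.602 × 10⁻¹⁹ × 5.480 = 8.779 × 10⁻¹⁹ J.
p = √(2mKE) = √(2 × 1.884 × 10⁻²⁸ × 8.779 × 10⁻¹⁹) = 1.819 × 10⁻²³ kg·m/s.
λ = h/p = 6.626 × 10⁻³⁴ / 1.819 × 10⁻²³ = 3.64 × 10⁻¹¹ m = 36.4 pm.

λ = 36.4 pm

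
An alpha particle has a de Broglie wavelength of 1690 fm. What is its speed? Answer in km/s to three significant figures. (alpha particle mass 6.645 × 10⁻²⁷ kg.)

v = 59.0 km/s

p = h/λ = 6.626 × 10⁻³⁴ / 1.690 × 10⁻¹² = 3.921 × 10⁻²² kg·m/s.
v = p/m = 3.921 × 10⁻²² / 6.645 × 10⁻²⁷ = 5.90 × 10⁴ m/s = 59.0 km/s.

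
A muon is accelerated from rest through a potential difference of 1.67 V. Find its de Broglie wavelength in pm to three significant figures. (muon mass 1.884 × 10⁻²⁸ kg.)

KE = eV = 1.602 × 10⁻¹⁹ × 1.670 = 2.675 × 10⁻¹⁹ J.
p = √(2mKE) = √(2 × 1.884 × 10⁻²⁸ × 2.675 × 10⁻¹⁹) = 1.004 × 10⁻²³ kg·m/s.
λ = h/p = 6.626 × 10⁻³⁴ / 1.004 × 10⁻²³ = 6.60 × 10⁻¹¹ m = 66.0 pm.

λ = 66.0 pm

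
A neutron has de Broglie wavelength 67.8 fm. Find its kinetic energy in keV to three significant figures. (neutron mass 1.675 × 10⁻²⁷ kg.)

KE = 178 keV

p = h/λ = 6.626 × 10⁻³⁴ / 6.780 × 10⁻¹⁴ = 9.773 × 10⁻²¹ kg·m/s.
KE = p²/(2m) = (9.773 × 10⁻²¹)² / (2 × 1.675 × 10⁻²⁷) = 2.851 × 10⁻¹⁴ J = 178 keV.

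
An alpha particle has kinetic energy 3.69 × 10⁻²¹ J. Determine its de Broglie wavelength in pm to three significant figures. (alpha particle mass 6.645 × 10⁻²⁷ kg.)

p = √(2mKE) = √(2 × 6.645 × 10⁻²⁷ × 3.690 × 10⁻²¹) = 7.003 × 10⁻²⁴ kg·m/s.
λ = h/p = 6.626 × 10⁻³⁴ / 7.003 × 10⁻²⁴ = 9.46 × 10⁻¹¹ m = 94.6 pm.

λ = 94.6 pm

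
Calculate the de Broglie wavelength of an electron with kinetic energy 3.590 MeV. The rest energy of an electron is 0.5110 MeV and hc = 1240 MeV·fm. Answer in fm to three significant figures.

Total energy E = KE + m₀c² = 3.590 + 0.5110 = 4.1010 MeV.
(pc)² = E² − (m₀c²)² = (4.1010)² − (0.5110)² = 16.56 MeV², so pc = 4.069 MeV.
λ = hc/(pc) = 1240 MeV·fm / 4.069 MeV = 305 fm.

λ = 305 fm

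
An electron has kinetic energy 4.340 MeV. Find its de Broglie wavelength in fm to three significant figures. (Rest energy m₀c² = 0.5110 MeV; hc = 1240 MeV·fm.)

Total energy E = KE + m₀c² = 4.340 + 0.5110 = 4.8510 MeV.
(pc)² = E² − (m₀c²)² = (4.8510)² − (0.5110)² = 23.27 MeV², so pc = 4.824 MeV.
λ = hc/(pc) = 1240 MeV·fm / 4.824 MeV = 257 fm.

λ = 257 fm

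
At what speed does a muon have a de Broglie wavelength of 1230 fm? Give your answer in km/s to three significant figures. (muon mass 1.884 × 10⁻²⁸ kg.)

v = 2860 km/s

p = h/λ = 6.626 × 10⁻³⁴ / 1.230 × 10⁻¹² = 5.387 × 10⁻²² kg·m/s.
v = p/m = 5.387 × 10⁻²² / 1.884 × 10⁻²⁸ = 2.86 × 10⁶ m/s = 2860 km/s.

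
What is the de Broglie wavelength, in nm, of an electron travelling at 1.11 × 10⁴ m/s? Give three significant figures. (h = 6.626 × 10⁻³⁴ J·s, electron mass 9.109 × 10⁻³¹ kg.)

p = mv = 9.109 × 10⁻³¹ × 1.11 × 10⁴ = 1.011 × 10⁻²⁶ kg·m/s.
λ = h/p = 6.626 × 10⁻³⁴ / 1.011 × 10⁻²⁶ = 6.55 × 10⁻⁸ m = 65.5 nm.

λ = 65.5 nm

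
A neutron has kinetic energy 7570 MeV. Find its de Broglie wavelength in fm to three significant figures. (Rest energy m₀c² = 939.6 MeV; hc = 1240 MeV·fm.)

λ = 0.147 fm

Total energy E = KE + m₀c² = 7570 + 939.6 = 8509.6 MeV.
(pc)² = E² − (m₀c²)² = (8509.6)² − (939.6)² = 7.153 × 10⁷ MeV², so pc = 8458 MeV.
λ = hc/(pc) = 1240 MeV·fm / 8458 MeV = 0.147 fm.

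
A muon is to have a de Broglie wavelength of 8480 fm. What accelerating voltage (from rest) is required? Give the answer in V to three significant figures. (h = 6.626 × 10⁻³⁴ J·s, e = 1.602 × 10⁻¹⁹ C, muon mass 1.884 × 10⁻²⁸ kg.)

p = h/λ = 6.626 × 10⁻³⁴ / 8.480 × 10⁻¹² = 7.814 × 10⁻²³ kg·m/s.
KE = p²/(2m) = 1.620 × 10⁻¹⁷ J.
V = KE/e = 1.620 × 10⁻¹⁷ / (1.602 × 10⁻¹⁹) = 101 V.

V = 101 V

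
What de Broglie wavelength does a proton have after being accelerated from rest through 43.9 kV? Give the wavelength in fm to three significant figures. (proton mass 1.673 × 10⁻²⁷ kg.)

KE = eV = 1.602 × 10⁻¹⁹ × 4.390 × 10⁴ = 7.033 × 10⁻¹⁵ J.
p = √(2mKE) = √(2 × 1.673 × 10⁻²⁷ × 7.033 × 10⁻¹⁵) = 4.851 × 10⁻²¹ kg·m/s.
λ = h/p = 6.626 × 10⁻³⁴ / 4.851 × 10⁻²¹ = 1.37 × 10⁻¹³ m = 137 fm.

λ = 137 fm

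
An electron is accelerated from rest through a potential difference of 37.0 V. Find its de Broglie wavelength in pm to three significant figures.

λ = 202 pm

KE = eV = 1.602 × 10⁻¹⁹ × 37.00 = 5.927 × 10⁻¹⁸ J.
p = √(2mKE) = √(2 × 9.109 × 10⁻³¹ × 5.927 × 10⁻¹⁸) = 3.286 × 10⁻²⁴ kg·m/s.
λ = h/p = 6.626 × 10⁻³⁴ / 3.286 × 10⁻²⁴ = 2.02 × 10⁻¹⁰ m = 202 pm.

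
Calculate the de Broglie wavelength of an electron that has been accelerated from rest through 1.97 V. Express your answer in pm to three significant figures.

KE = eV = 1.602 × 10⁻¹⁹ × 1.970 = 3.156 × 10⁻¹⁹ J.
p = √(2mKE) = √(2 × 9.109 × 10⁻³¹ × 3.156 × 10⁻¹⁹) = 7.583 × 10⁻²⁵ kg·m/s.
λ = h/p = 6.626 × 10⁻³⁴ / 7.583 × 10⁻²⁵ = 8.74 × 10⁻¹⁰ m = 874 pm.

λ = 874 pm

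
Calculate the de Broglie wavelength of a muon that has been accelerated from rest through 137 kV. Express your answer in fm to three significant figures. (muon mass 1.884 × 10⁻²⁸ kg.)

λ = 230 fm

KE = eV = 1.602 × 10⁻¹⁹ × 1.370 × 10⁵ = 2.195 × 10⁻¹⁴ J.
p = √(2mKE) = √(2 × 1.884 × 10⁻²⁸ × 2.195 × 10⁻¹⁴) = 2.876 × 10⁻²¹ kg·m/s.
λ = h/p = 6.626 × 10⁻³⁴ / 2.876 × 10⁻²¹ = 2.30 × 10⁻¹³ m = 230 fm.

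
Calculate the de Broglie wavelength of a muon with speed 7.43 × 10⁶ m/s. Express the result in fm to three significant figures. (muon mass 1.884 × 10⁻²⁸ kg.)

p = mv = 1.884 × 10⁻²⁸ × 7.43 × 10⁶ = 1.400 × 10⁻²¹ kg·m/s.
λ = h/p = 6.626 × 10⁻³⁴ / 1.400 × 10⁻²¹ = 4.73 × 10⁻¹³ m = 473 fm.

λ = 473 fm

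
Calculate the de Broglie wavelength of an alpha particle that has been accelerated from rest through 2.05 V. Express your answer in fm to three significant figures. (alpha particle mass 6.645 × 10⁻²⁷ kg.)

λ = 7090 fm

KE = 2eV = 2 × 1.602 × 10⁻¹⁹ × 2.050 = 6.568 × 10⁻¹⁹ J.
p = √(2mKE) = √(2 × 6.645 × 10⁻²⁷ × 6.568 × 10⁻¹⁹) = 9.343 × 10⁻²³ kg·m/s.
λ = h/p = 6.626 × 10⁻³⁴ / 9.343 × 10⁻²³ = 7.09 × 10⁻¹² m = 7090 fm.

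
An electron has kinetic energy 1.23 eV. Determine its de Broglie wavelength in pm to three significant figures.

KE = 1.23 eV = 1.970 × 10⁻¹⁹ J.
p = √(2mKE) = √(2 × 9.109 × 10⁻³¹ × 1.970 × 10⁻¹⁹) = 5.991 × 10⁻²⁵ kg·m/s.
λ = h/p = 6.626 × 10⁻³⁴ / 5.991 × 10⁻²⁵ = 1.11 × 10⁻⁹ m = 1110 pm.

λ = 1110 pm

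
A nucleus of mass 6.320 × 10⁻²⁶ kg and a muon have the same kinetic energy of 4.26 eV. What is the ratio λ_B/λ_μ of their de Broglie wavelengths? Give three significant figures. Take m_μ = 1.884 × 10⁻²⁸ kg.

λ_B/λ_μ = 0.0546

At fixed KE, p = √(2mKE) so λ = h/p ∝ 1/√m.
λ_B/λ_μ = √(m_μ/m_B) = √(1.884 × 10⁻²⁸/6.320 × 10⁻²⁶) = √(2.981 × 10⁻³) = 0.0546.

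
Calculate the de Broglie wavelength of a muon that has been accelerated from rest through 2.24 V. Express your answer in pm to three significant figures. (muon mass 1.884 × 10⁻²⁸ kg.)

KE = eV = 1.602 × 10⁻¹⁹ × 2.240 = 3.588 × 10⁻¹⁹ J.
p = √(2mKE) = √(2 × 1.884 × 10⁻²⁸ × 3.588 × 10⁻¹⁹) = 1.163 × 10⁻²³ kg·m/s.
λ = h/p = 6.626 × 10⁻³⁴ / 1.163 × 10⁻²³ = 5.70 × 10⁻¹¹ m = 57.0 pm.

λ = 57.0 pm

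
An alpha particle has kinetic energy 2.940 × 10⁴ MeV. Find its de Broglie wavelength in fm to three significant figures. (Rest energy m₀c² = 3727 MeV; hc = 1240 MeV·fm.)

λ = 0.0377 fm

Total energy E = KE + m₀c² = 2.940 × 10⁴ + 3727 = 33127 MeV.
(pc)² = E² − (m₀c²)² = (33127)² − (3727)² = 1.084 × 10⁹ MeV², so pc = 3.292 × 10⁴ MeV.
λ = hc/(pc) = 1240 MeV·fm / 3.292 × 10⁴ MeV = 0.0377 fm.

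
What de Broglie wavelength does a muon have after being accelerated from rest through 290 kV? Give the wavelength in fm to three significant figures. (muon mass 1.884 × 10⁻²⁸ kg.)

KE = eV = 1.602 × 10⁻¹⁹ × 2.900 × 10⁵ = 4.646 × 10⁻¹⁴ J.
p = √(2mKE) = √(2 × 1.884 × 10⁻²⁸ × 4.646 × 10⁻¹⁴) = 4.184 × 10⁻²¹ kg·m/s.
λ = h/p = 6.626 × 10⁻³⁴ / 4.184 × 10⁻²¹ = 1.58 × 10⁻¹³ m = 158 fm.

λ = 158 fm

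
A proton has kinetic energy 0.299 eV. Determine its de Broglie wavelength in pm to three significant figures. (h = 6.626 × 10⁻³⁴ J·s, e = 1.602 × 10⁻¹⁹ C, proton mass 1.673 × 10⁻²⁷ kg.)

λ = 52.3 pm

KE = 0.299 eV = 4.790 × 10⁻²⁰ J.
p = √(2mKE) = √(2 × 1.673 × 10⁻²⁷ × 4.790 × 10⁻²⁰) = 1.266 × 10⁻²³ kg·m/s.
λ = h/p = 6.626 × 10⁻³⁴ / 1.266 × 10⁻²³ = 5.23 × 10⁻¹¹ m = 52.3 pm.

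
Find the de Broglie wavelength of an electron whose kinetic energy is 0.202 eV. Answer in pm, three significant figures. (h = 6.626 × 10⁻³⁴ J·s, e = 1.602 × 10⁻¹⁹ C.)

KE = 0.202 eV = 3.236 × 10⁻²⁰ J.
p = √(2mKE) = √(2 × 9.109 × 10⁻³¹ × 3.236 × 10⁻²⁰) = 2.428 × 10⁻²⁵ kg·m/s.
λ = h/p = 6.626 × 10⁻³⁴ / 2.428 × 10⁻²⁵ = 2.73 × 10⁻⁹ m = 2730 pm.

λ = 2730 pm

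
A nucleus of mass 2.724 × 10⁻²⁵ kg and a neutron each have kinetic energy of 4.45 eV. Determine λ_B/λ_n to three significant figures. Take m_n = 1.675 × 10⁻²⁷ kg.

At fixed KE, p = √(2mKE) so λ = h/p ∝ 1/√m.
λ_B/λ_n = √(m_n/m_B) = √(1.675 × 10⁻²⁷/2.724 × 10⁻²⁵) = √(6.149 × 10⁻³) = 0.0784.

λ_B/λ_n = 0.0784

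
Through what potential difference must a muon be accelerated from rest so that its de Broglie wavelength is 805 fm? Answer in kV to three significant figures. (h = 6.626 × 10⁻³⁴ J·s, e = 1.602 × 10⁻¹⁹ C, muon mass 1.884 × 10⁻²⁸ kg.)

V = 11.2 kV

p = h/λ = 6.626 × 10⁻³⁴ / 8.050 × 10⁻¹³ = 8.231 × 10⁻²² kg·m/s.
KE = p²/(2m) = 1.798 × 10⁻¹⁵ J.
V = KE/e = 1.798 × 10⁻¹⁵ / (1.602 × 10⁻¹⁹) = 11.2 kV.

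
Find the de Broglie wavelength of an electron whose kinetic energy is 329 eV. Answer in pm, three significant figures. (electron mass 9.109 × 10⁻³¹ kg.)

KE = 329 eV = 5.271 × 10⁻¹⁷ J.
p = √(2mKE) = √(2 × 9.109 × 10⁻³¹ × 5.271 × 10⁻¹⁷) = 9.799 × 10⁻²⁴ kg·m/s.
λ = h/p = 6.626 × 10⁻³⁴ / 9.799 × 10⁻²⁴ = 6.76 × 10⁻¹¹ m = 67.6 pm.

λ = 67.6 pm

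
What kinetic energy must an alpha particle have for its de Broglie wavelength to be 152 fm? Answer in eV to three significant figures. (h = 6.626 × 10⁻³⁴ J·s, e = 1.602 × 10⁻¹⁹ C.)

p = h/λ = 6.626 × 10⁻³⁴ / 1.520 × 10⁻¹³ = 4.359 × 10⁻²¹ kg·m/s.
KE = p²/(2m) = (4.359 × 10⁻²¹)² / (2 × 6.645 × 10⁻²⁷) = 1.430 × 10⁻¹⁵ J = 8930 eV.

KE = 8930 eV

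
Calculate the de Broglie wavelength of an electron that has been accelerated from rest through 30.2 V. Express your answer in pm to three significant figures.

KE = eV = 1.602 × 10⁻¹⁹ × 30.20 = 4.838 × 10⁻¹⁸ J.
p = √(2mKE) = √(2 × 9.109 × 10⁻³¹ × 4.838 × 10⁻¹⁸) = 2.969 × 10⁻²⁴ kg·m/s.
λ = h/p = 6.626 × 10⁻³⁴ / 2.969 × 10⁻²⁴ = 2.23 × 10⁻¹⁰ m = 223 pm.

λ = 223 pm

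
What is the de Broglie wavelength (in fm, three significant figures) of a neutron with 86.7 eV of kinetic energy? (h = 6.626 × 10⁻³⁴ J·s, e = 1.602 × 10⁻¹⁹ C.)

λ = 3070 fm

KE = 86.7 eV = 1.389 × 10⁻¹⁷ J.
p = √(2mKE) = √(2 × 1.675 × 10⁻²⁷ × 1.389 × 10⁻¹⁷) = 2.157 × 10⁻²² kg·m/s.
λ = h/p = 6.626 × 10⁻³⁴ / 2.157 × 10⁻²² = 3.07 × 10⁻¹² m = 3070 fm.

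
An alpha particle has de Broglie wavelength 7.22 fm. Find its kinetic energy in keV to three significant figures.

p = h/λ = 6.626 × 10⁻³⁴ / 7.220 × 10⁻¹⁵ = 9.177 × 10⁻²⁰ kg·m/s.
KE = p²/(2m) = (9.177 × 10⁻²⁰)² / (2 × 6.645 × 10⁻²⁷) = 6.337 × 10⁻¹³ J = 3960 keV.

KE = 3960 keV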